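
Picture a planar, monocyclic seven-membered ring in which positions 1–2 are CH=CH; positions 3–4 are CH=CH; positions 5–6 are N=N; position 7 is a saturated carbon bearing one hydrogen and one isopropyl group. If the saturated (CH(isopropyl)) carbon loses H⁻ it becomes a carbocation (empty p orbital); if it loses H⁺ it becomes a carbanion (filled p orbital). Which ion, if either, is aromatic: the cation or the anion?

The cation

In either ion the ring is fully conjugated: every atom, including the new sp² carbon, supplies a p orbital.
Cation: 3 × 2 + 0 = 6 π electrons → 4(1)+2, aromatic.
Anion: 3 × 2 + 2 = 8 π electrons → 4(2), antiaromatic.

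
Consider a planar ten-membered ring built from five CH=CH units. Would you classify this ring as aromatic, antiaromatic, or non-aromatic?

Aromatic

All ring atoms are sp² and supply a p orbital to the ring (the double-bond atoms are sp², each contributing one p electron); the conjugation is uninterrupted.
Tallying contributions gives 5 × 2 = 10 from the 5 double-bond units.
That gives a 4n+2 count (10, n = 2).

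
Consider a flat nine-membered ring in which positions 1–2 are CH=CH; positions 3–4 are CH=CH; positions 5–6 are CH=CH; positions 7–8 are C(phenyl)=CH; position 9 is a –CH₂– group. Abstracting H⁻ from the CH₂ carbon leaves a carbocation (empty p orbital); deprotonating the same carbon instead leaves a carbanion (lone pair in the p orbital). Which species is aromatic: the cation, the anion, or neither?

Both ions have a continuous loop of p orbitals — each ring atom is sp².
Cation: 4 × 2 + 0 = 8 π electrons → 4(2), antiaromatic.
Anion: 4 × 2 + 2 = 10 π electrons → 4(2)+2, aromatic.

The anion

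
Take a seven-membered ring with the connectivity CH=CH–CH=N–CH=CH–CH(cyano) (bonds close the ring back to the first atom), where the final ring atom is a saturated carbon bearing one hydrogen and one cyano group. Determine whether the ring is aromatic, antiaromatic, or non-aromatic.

The CH(cyano) carbon is saturated: that saturated carbon is sp³ and has no p orbital in the ring π system. Conjugation is not continuous around the ring.
Broken conjugation rules out both aromaticity and antiaromaticity.

Non-aromatic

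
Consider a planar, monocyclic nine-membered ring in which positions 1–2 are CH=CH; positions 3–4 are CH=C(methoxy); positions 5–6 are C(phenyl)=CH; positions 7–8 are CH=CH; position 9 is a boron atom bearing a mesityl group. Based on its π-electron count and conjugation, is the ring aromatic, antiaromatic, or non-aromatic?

Antiaromatic

Every ring atom contributes a p orbital perpendicular to the ring (each doubly-bonded ring atom is sp² with one p-orbital electron; the boron has an empty p orbital), so the π system is cyclic and fully conjugated.
Tallying contributions gives 4 × 2 = 8 from the double-bond units + 0 from the B(mesityl) atom = 8.
8 is a 4n count (n = 2), so the planar conjugated ring is antiaromatic.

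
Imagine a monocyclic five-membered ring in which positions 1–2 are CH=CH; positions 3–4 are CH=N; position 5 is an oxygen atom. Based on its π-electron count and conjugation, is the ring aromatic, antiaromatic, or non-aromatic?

Every ring atom contributes a p orbital perpendicular to the ring (the double-bond atoms are sp², each contributing one p electron; each =N– nitrogen is pyridine-type (lone pair in the sp² plane, one electron in the p orbital); the oxygen donates one lone pair from its p orbital), so the π system is cyclic and fully conjugated.
Adding the contributions, 2 × 2 = 4 from the double-bond units + 2 from the O atom = 6.
Since 6 = 4·1 + 2, the ring meets the 4n+2 criterion.

Aromatic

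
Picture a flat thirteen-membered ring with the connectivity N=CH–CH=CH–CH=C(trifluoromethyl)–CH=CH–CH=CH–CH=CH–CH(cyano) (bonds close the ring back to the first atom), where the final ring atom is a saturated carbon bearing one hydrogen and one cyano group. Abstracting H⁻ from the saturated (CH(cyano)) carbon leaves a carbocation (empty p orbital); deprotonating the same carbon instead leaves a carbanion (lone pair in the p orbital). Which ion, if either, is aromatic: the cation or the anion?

The anion

In both ions every ring atom is sp² and contributes a p orbital, so both rings are fully conjugated.
Cation: 6 × 2 + 0 = 12 π electrons → 4(3), antiaromatic.
Anion: 6 × 2 + 2 = 14 π electrons → 4(3)+2, aromatic.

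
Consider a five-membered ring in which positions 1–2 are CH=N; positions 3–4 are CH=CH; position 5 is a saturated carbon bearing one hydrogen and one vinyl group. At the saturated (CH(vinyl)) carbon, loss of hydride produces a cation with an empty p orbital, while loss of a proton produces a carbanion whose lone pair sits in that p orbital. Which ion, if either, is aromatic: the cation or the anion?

Once that carbon is sp², every ring atom has a p orbital and both ions are fully conjugated.
Cation: 2 × 2 + 0 = 4 π electrons → 4(1), antiaromatic.
Anion: 2 × 2 + 2 = 6 π electrons → 4(1)+2, aromatic.

The anion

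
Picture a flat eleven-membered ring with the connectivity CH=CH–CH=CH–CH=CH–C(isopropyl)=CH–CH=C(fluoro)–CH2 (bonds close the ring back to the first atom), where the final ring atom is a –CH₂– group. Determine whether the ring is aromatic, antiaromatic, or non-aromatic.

Non-aromatic

Because the tetrahedral CH₂ carbon is sp³ and has no p orbital in the ring π system at the CH2 position, the π system cannot extend all the way around the ring.
Hückel's rule only applies to fully conjugated rings, so this one is simply non-aromatic.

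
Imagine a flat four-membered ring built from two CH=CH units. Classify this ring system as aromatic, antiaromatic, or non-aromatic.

Every ring atom contributes a p orbital perpendicular to the ring (every atom in a ring double bond is sp² and brings one electron to the p orbital), so the π system is cyclic and fully conjugated.
π-electron count: 2 × 2 = 4 from the 2 double-bond units.
With 4 = 4·1 π electrons, Hückel's rule classifies the planar ring as antiaromatic.
(The species described is cyclobutadiene.)

Antiaromatic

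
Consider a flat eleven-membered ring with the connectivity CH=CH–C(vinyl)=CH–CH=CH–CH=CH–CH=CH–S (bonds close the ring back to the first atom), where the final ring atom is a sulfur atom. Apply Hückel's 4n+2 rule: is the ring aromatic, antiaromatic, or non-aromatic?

Antiaromatic

All ring atoms are sp² and supply a p orbital to the ring (each doubly-bonded ring atom is sp² with one p-orbital electron; the sulfur donates one lone pair from its p orbital); the conjugation is uninterrupted.
Adding the contributions, 5 × 2 = 10 from the double-bond units + 2 from the S atom = 12.
12 = 4(3); a planar, fully conjugated 4n system is antiaromatic.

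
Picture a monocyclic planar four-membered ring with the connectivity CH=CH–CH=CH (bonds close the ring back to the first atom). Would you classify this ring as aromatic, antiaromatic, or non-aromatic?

Antiaromatic

All ring atoms are sp² and supply a p orbital to the ring (every atom in a ring double bond is sp² and brings one electron to the p orbital); the conjugation is uninterrupted.
Tallying contributions gives 2 × 2 = 4 from the 2 double-bond units.
A 4n π count (4, n = 1) in a planar conjugated ring means antiaromatic.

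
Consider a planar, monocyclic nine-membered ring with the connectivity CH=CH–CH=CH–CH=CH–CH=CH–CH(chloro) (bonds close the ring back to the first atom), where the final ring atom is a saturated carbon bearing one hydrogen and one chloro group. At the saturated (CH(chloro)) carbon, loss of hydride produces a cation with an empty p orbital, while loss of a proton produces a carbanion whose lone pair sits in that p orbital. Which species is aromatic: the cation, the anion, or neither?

The anion

Both ions have a continuous loop of p orbitals — each ring atom is sp².
Cation: 4 × 2 + 0 = 8 π electrons → 4(2), antiaromatic.
Anion: 4 × 2 + 2 = 10 π electrons → 4(2)+2, aromatic.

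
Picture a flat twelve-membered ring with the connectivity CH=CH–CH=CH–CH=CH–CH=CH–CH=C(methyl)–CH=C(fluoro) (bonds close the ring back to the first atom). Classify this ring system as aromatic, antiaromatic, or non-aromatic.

Antiaromatic

All ring atoms are sp² and supply a p orbital to the ring (each doubly-bonded ring atom is sp² with one p-orbital electron); the conjugation is uninterrupted.
Counting π electrons: 6 × 2 = 12 from the 6 double-bond units.
12 = 4(3); a planar, fully conjugated 4n system is antiaromatic.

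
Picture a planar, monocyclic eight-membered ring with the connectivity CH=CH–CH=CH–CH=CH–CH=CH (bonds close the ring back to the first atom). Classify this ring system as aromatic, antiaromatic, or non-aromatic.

Antiaromatic

Check conjugation: each doubly-bonded ring atom is sp² with one p-orbital electron — every position has a p orbital, so the cyclic π system is continuous.
π-electron count: 4 × 2 = 8 from the 4 double-bond units.
A 4n π count (8, n = 2) in a planar conjugated ring means antiaromatic.
(This ring is cyclooctatetraene.)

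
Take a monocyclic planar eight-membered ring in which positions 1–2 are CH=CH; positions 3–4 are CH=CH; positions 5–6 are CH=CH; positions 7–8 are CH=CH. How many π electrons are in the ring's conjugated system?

Every ring atom contributes a p orbital perpendicular to the ring (each doubly-bonded ring atom is sp² with one p-orbital electron), so the π system is cyclic and fully conjugated.
π-electron count: 4 × 2 = 8 from the 4 double-bond units.
(The species described is cyclooctatetraene.)

8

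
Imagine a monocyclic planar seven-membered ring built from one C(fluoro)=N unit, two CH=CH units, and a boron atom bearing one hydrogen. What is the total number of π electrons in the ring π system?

Check conjugation: every atom in a ring double bond is sp² and brings one electron to the p orbital; each sp² =N– keeps its lone pair in-plane and puts one electron into the π system; the boron has an empty p orbital — every position has a p orbital, so the cyclic π system is continuous.
Tallying contributions gives 3 × 2 = 6 from the double-bond units + 0 from the BH atom = 6.

6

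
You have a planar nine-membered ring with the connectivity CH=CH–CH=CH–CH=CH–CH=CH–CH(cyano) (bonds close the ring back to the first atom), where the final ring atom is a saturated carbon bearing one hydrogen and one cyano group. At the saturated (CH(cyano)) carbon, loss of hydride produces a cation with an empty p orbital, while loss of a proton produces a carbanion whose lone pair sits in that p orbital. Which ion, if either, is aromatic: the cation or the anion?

The anion

Both ions have a continuous loop of p orbitals — each ring atom is sp².
Cation: 4 × 2 + 0 = 8 π electrons → 4(2), antiaromatic.
Anion: 4 × 2 + 2 = 10 π electrons → 4(2)+2, aromatic.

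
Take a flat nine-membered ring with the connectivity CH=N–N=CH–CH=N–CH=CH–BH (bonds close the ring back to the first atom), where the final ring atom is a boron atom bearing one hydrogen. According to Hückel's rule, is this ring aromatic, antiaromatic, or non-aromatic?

Antiaromatic

The p orbitals form a continuous loop: the double-bond atoms are sp², each contributing one p electron; each =N– nitrogen is pyridine-type (lone pair in the sp² plane, one electron in the p orbital); the boron has an empty p orbital. The ring is fully conjugated.
Adding the contributions, 4 × 2 = 8 from the double-bond units + 0 from the BH atom = 8.
With 8 = 4·2 π electrons, Hückel's rule classifies the planar ring as antiaromatic.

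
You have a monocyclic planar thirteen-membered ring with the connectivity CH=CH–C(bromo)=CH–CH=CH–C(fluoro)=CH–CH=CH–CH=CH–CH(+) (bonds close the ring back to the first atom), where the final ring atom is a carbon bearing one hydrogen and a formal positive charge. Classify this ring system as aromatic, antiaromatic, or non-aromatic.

Antiaromatic

The p orbitals form a continuous loop: every atom in a ring double bond is sp² and brings one electron to the p orbital; the carbocation has an empty p orbital. The ring is fully conjugated.
Adding the contributions, 6 × 2 = 12 from the double-bond units + 0 from the CH(+) atom = 12.
With 12 = 4·3 π electrons, Hückel's rule classifies the planar ring as antiaromatic.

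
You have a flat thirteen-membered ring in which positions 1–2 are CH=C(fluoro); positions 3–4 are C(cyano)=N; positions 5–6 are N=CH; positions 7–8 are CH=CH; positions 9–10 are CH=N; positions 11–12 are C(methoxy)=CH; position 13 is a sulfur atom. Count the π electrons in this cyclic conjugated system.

Check conjugation: each doubly-bonded ring atom is sp² with one p-orbital electron; each =N– nitrogen is pyridine-type (lone pair in the sp² plane, one electron in the p orbital); the sulfur donates one lone pair from its p orbital — every position has a p orbital, so the cyclic π system is continuous.
Tallying contributions gives 6 × 2 = 12 from the double-bond units + 2 from the S atom = 14.

14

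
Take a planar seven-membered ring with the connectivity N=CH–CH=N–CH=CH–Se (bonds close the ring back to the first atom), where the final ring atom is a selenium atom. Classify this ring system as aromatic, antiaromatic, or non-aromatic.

Antiaromatic

Every ring atom contributes a p orbital perpendicular to the ring (the double-bond atoms are sp², each contributing one p electron; each =N– nitrogen is pyridine-type (lone pair in the sp² plane, one electron in the p orbital); the selenium donates one lone pair from its p orbital), so the π system is cyclic and fully conjugated.
Counting π electrons: 3 × 2 = 6 from the double-bond units + 2 from the Se atom = 8.
A 4n π count (8, n = 2) in a planar conjugated ring means antiaromatic.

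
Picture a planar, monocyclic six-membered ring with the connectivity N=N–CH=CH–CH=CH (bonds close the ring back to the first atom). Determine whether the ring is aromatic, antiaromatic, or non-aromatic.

The p orbitals form a continuous loop: each doubly-bonded ring atom is sp² with one p-orbital electron; the doubly-bonded nitrogens are pyridine-type — their lone pairs lie in the ring plane, leaving one electron in the p orbital. The ring is fully conjugated.
Adding the contributions, 3 × 2 = 6 from the 3 double-bond units.
That gives a 4n+2 count (6, n = 1).

Aromatic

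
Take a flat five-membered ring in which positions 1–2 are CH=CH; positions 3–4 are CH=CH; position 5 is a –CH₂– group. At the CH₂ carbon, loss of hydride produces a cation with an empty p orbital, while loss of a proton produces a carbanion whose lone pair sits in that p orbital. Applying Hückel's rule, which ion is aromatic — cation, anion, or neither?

The anion

In either ion the ring is fully conjugated: every atom, including the new sp² carbon, supplies a p orbital.
Cation: 2 × 2 + 0 = 4 π electrons → 4(1), antiaromatic.
Anion: 2 × 2 + 2 = 6 π electrons → 4(1)+2, aromatic.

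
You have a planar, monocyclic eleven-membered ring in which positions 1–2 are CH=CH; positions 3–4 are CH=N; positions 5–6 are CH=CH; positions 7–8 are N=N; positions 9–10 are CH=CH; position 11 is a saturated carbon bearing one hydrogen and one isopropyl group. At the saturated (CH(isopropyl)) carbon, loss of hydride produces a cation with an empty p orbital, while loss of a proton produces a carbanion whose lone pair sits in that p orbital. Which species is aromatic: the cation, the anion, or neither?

In either ion the ring is fully conjugated: every atom, including the new sp² carbon, supplies a p orbital.
Cation: 5 × 2 + 0 = 10 π electrons → 4(2)+2, aromatic.
Anion: 5 × 2 + 2 = 12 π electrons → 4(3), antiaromatic.

The cation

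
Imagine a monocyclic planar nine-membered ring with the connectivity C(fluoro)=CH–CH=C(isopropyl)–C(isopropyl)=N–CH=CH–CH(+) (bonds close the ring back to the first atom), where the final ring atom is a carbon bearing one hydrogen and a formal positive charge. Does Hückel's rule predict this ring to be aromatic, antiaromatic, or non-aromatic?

Antiaromatic

The p orbitals form a continuous loop: every atom in a ring double bond is sp² and brings one electron to the p orbital; each sp² =N– keeps its lone pair in-plane and puts one electron into the π system; the carbocation has an empty p orbital. The ring is fully conjugated.
π-electron count: 4 × 2 = 8 from the double-bond units + 0 from the CH(+) atom = 8.
8 is a 4n count (n = 2), so the planar conjugated ring is antiaromatic.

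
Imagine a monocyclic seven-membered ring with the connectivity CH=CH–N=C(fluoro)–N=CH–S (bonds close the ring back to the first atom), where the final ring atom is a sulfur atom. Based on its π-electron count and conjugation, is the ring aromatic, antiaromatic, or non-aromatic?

Check conjugation: each doubly-bonded ring atom is sp² with one p-orbital electron; each =N– nitrogen is pyridine-type (lone pair in the sp² plane, one electron in the p orbital); the sulfur donates one lone pair from its p orbital — every position has a p orbital, so the cyclic π system is continuous.
Counting π electrons: 3 × 2 = 6 from the double-bond units + 2 from the S atom = 8.
A 4n π count (8, n = 2) in a planar conjugated ring means antiaromatic.

Antiaromatic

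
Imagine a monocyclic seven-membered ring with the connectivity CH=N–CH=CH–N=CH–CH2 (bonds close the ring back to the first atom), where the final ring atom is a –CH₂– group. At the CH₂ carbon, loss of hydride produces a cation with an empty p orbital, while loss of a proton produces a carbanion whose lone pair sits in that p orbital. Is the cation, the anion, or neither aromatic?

Once that carbon is sp², every ring atom has a p orbital and both ions are fully conjugated.
Cation: 3 × 2 + 0 = 6 π electrons → 4(1)+2, aromatic.
Anion: 3 × 2 + 2 = 8 π electrons → 4(2), antiaromatic.

The cation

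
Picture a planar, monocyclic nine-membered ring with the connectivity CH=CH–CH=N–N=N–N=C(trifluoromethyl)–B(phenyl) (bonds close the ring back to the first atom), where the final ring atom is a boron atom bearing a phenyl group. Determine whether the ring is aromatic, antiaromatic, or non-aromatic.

Antiaromatic

The p orbitals form a continuous loop: the double-bond atoms are sp², each contributing one p electron; each =N– nitrogen is pyridine-type (lone pair in the sp² plane, one electron in the p orbital); the boron has an empty p orbital. The ring is fully conjugated.
Tallying contributions gives 4 × 2 = 8 from the double-bond units + 0 from the B(phenyl) atom = 8.
8 is a 4n count (n = 2), so the planar conjugated ring is antiaromatic.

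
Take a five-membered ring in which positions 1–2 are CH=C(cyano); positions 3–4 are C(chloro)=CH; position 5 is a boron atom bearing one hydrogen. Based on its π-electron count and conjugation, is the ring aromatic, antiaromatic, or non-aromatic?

Antiaromatic

Every ring atom contributes a p orbital perpendicular to the ring (each doubly-bonded ring atom is sp² with one p-orbital electron; the boron has an empty p orbital), so the π system is cyclic and fully conjugated.
Adding the contributions, 2 × 2 = 4 from the double-bond units + 0 from the BH atom = 4.
4 = 4(1); a planar, fully conjugated 4n system is antiaromatic.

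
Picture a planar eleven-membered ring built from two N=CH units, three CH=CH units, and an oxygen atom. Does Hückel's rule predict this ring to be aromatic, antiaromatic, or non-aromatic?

The p orbitals form a continuous loop: the double-bond atoms are sp², each contributing one p electron; each sp² =N– keeps its lone pair in-plane and puts one electron into the π system; the oxygen donates one lone pair from its p orbital. The ring is fully conjugated.
π-electron count: 5 × 2 = 10 from the double-bond units + 2 from the O atom = 12.
A 4n π count (12, n = 3) in a planar conjugated ring means antiaromatic.

Antiaromatic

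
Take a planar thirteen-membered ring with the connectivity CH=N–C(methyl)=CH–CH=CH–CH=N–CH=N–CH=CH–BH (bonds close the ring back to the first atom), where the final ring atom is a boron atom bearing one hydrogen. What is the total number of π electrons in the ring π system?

Check conjugation: every atom in a ring double bond is sp² and brings one electron to the p orbital; each sp² =N– keeps its lone pair in-plane and puts one electron into the π system; the boron has an empty p orbital — every position has a p orbital, so the cyclic π system is continuous.
π-electron count: 6 × 2 = 12 from the double-bond units + 0 from the BH atom = 12.

12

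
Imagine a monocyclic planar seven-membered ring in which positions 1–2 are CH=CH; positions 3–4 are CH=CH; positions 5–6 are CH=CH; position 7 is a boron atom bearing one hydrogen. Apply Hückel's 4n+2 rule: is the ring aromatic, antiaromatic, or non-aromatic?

Aromatic

All ring atoms are sp² and supply a p orbital to the ring (each doubly-bonded ring atom is sp² with one p-orbital electron; the boron has an empty p orbital); the conjugation is uninterrupted.
Adding the contributions, 3 × 2 = 6 from the double-bond units + 0 from the BH atom = 6.
Since 6 = 4·1 + 2, the ring meets the 4n+2 criterion.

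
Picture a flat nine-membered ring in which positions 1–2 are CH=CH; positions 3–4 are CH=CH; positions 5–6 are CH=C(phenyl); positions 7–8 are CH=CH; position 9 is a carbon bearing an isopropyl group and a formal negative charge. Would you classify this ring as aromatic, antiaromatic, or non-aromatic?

Check conjugation: each doubly-bonded ring atom is sp² with one p-orbital electron; the carbanion's lone pair occupies the p orbital — every position has a p orbital, so the cyclic π system is continuous.
Tallying contributions gives 4 × 2 = 8 from the double-bond units + 2 from the C(isopropyl)(-) atom = 10.
10 = 4(2) + 2, which satisfies Hückel's 4n+2 rule.

Aromatic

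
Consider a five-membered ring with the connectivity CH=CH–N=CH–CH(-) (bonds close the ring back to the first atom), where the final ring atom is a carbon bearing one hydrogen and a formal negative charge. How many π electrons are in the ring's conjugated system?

6

Check conjugation: every atom in a ring double bond is sp² and brings one electron to the p orbital; the doubly-bonded nitrogens are pyridine-type — their lone pairs lie in the ring plane, leaving one electron in the p orbital; the carbanion's lone pair occupies the p orbital — every position has a p orbital, so the cyclic π system is continuous.
π-electron count: 2 × 2 = 4 from the double-bond units + 2 from the CH(-) atom = 6.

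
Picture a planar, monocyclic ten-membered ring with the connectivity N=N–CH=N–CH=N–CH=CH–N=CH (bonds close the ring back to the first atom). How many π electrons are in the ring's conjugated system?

10

Check conjugation: every atom in a ring double bond is sp² and brings one electron to the p orbital; each =N– nitrogen is pyridine-type (lone pair in the sp² plane, one electron in the p orbital) — every position has a p orbital, so the cyclic π system is continuous.
Counting π electrons: 5 × 2 = 10 from the 5 double-bond units.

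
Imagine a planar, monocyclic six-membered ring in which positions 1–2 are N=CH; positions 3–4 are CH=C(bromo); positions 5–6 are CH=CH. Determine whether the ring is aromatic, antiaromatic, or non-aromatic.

Aromatic

Every ring atom contributes a p orbital perpendicular to the ring (every atom in a ring double bond is sp² and brings one electron to the p orbital; each sp² =N– keeps its lone pair in-plane and puts one electron into the π system), so the π system is cyclic and fully conjugated.
Tallying contributions gives 3 × 2 = 6 from the 3 double-bond units.
Since 6 = 4·1 + 2, the ring meets the 4n+2 criterion.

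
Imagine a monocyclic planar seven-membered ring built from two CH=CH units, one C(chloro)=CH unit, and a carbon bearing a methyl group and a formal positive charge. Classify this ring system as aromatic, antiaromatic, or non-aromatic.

All ring atoms are sp² and supply a p orbital to the ring (every atom in a ring double bond is sp² and brings one electron to the p orbital; the carbocation has an empty p orbital); the conjugation is uninterrupted.
Counting π electrons: 3 × 2 = 6 from the double-bond units + 0 from the C(methyl)(+) atom = 6.
With 6 π electrons (n = 1), the Hückel 4n+2 condition holds.

Aromatic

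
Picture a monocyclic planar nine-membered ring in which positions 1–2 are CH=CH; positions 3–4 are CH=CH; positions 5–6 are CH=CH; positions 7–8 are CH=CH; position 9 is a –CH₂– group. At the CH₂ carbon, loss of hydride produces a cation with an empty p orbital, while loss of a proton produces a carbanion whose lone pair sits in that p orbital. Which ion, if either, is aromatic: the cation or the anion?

In both ions every ring atom is sp² and contributes a p orbital, so both rings are fully conjugated.
Cation: 4 × 2 + 0 = 8 π electrons → 4(2), antiaromatic.
Anion: 4 × 2 + 2 = 10 π electrons → 4(2)+2, aromatic.

The anion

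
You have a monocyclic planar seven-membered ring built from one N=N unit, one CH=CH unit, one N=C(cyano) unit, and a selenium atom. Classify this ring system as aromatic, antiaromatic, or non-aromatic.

Antiaromatic

Check conjugation: each doubly-bonded ring atom is sp² with one p-orbital electron; each =N– nitrogen is pyridine-type (lone pair in the sp² plane, one electron in the p orbital); the selenium donates one lone pair from its p orbital — every position has a p orbital, so the cyclic π system is continuous.
Tallying contributions gives 3 × 2 = 6 from the double-bond units + 2 from the Se atom = 8.
A 4n π count (8, n = 2) in a planar conjugated ring means antiaromatic.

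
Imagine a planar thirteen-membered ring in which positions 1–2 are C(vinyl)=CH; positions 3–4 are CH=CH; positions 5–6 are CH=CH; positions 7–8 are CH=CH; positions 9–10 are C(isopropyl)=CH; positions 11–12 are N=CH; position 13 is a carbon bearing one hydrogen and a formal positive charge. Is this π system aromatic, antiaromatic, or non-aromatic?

Antiaromatic

All ring atoms are sp² and supply a p orbital to the ring (the double-bond atoms are sp², each contributing one p electron; each =N– nitrogen is pyridine-type (lone pair in the sp² plane, one electron in the p orbital); the carbocation has an empty p orbital); the conjugation is uninterrupted.
Adding the contributions, 6 × 2 = 12 from the double-bond units + 0 from the CH(+) atom = 12.
12 is a 4n count (n = 3), so the planar conjugated ring is antiaromatic.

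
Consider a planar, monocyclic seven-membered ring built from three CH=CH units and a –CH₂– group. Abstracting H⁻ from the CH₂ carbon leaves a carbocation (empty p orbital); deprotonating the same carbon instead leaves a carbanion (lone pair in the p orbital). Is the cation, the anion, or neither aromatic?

In either ion the ring is fully conjugated: every atom, including the new sp² carbon, supplies a p orbital.
Cation: 3 × 2 + 0 = 6 π electrons → 4(1)+2, aromatic.
Anion: 3 × 2 + 2 = 8 π electrons → 4(2), antiaromatic.

The cation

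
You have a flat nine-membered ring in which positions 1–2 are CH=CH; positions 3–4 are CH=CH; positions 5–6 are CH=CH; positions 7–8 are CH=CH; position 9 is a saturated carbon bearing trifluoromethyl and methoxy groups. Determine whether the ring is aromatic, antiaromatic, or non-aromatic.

Because that saturated carbon is sp³ and has no p orbital in the ring π system at the C(trifluoromethyl)(methoxy) position, the π system cannot extend all the way around the ring.
Hückel's rule only applies to fully conjugated rings, so this one is simply non-aromatic.

Non-aromatic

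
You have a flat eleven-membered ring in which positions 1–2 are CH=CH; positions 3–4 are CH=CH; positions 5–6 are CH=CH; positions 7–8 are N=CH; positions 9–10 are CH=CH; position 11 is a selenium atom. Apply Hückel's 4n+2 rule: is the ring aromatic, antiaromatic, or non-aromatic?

The p orbitals form a continuous loop: the double-bond atoms are sp², each contributing one p electron; each =N– nitrogen is pyridine-type (lone pair in the sp² plane, one electron in the p orbital); the selenium donates one lone pair from its p orbital. The ring is fully conjugated.
π-electron count: 5 × 2 = 10 from the double-bond units + 2 from the Se atom = 12.
A 4n π count (12, n = 3) in a planar conjugated ring means antiaromatic.

Antiaromatic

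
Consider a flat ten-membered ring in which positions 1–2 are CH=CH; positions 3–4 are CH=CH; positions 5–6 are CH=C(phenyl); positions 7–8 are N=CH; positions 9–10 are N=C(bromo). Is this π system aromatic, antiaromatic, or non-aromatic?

Aromatic

Check conjugation: the double-bond atoms are sp², each contributing one p electron; the doubly-bonded nitrogens are pyridine-type — their lone pairs lie in the ring plane, leaving one electron in the p orbital — every position has a p orbital, so the cyclic π system is continuous.
Counting π electrons: 5 × 2 = 10 from the 5 double-bond units.
With 10 π electrons (n = 2), the Hückel 4n+2 condition holds.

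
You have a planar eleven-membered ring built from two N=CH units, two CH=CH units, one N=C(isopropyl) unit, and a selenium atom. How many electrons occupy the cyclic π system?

All ring atoms are sp² and supply a p orbital to the ring (each doubly-bonded ring atom is sp² with one p-orbital electron; each sp² =N– keeps its lone pair in-plane and puts one electron into the π system; the selenium donates one lone pair from its p orbital); the conjugation is uninterrupted.
π-electron count: 5 × 2 = 10 from the double-bond units + 2 from the Se atom = 12.

12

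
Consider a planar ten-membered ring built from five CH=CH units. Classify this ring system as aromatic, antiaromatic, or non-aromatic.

Every ring atom contributes a p orbital perpendicular to the ring (each doubly-bonded ring atom is sp² with one p-orbital electron), so the π system is cyclic and fully conjugated.
Adding the contributions, 5 × 2 = 10 from the 5 double-bond units.
10 = 4(2) + 2, which satisfies Hückel's 4n+2 rule.

Aromatic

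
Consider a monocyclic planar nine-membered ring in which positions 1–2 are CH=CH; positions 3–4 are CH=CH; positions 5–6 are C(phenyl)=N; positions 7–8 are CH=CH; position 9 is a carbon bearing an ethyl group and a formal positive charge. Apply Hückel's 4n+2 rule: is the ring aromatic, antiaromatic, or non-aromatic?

The p orbitals form a continuous loop: each doubly-bonded ring atom is sp² with one p-orbital electron; the doubly-bonded nitrogens are pyridine-type — their lone pairs lie in the ring plane, leaving one electron in the p orbital; the carbocation has an empty p orbital. The ring is fully conjugated.
Counting π electrons: 4 × 2 = 8 from the double-bond units + 0 from the C(ethyl)(+) atom = 8.
8 = 4(2); a planar, fully conjugated 4n system is antiaromatic.

Antiaromatic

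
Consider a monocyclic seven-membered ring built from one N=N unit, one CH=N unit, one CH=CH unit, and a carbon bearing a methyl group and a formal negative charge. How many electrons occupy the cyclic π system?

Every ring atom contributes a p orbital perpendicular to the ring (each doubly-bonded ring atom is sp² with one p-orbital electron; each =N– nitrogen is pyridine-type (lone pair in the sp² plane, one electron in the p orbital); the carbanion's lone pair occupies the p orbital), so the π system is cyclic and fully conjugated.
Counting π electrons: 3 × 2 = 6 from the double-bond units + 2 from the C(methyl)(-) atom = 8.

8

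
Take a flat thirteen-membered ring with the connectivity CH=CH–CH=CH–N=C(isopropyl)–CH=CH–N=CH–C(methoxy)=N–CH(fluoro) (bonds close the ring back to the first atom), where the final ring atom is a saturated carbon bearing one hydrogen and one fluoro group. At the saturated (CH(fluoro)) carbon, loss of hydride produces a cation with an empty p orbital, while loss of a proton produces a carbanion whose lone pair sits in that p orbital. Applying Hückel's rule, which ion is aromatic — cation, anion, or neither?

Both ions have a continuous loop of p orbitals — each ring atom is sp².
Cation: 6 × 2 + 0 = 12 π electrons → 4(3), antiaromatic.
Anion: 6 × 2 + 2 = 14 π electrons → 4(3)+2, aromatic.

The anion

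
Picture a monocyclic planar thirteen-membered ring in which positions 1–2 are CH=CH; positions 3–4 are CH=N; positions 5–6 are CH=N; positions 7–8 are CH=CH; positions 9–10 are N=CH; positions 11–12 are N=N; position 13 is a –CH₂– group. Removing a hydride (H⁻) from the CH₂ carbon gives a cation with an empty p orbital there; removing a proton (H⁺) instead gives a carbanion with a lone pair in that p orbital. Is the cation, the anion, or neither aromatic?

The anion

Both ions have a continuous loop of p orbitals — each ring atom is sp².
Cation: 6 × 2 + 0 = 12 π electrons → 4(3), antiaromatic.
Anion: 6 × 2 + 2 = 14 π electrons → 4(3)+2, aromatic.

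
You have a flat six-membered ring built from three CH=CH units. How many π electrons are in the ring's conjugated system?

6

Check conjugation: every atom in a ring double bond is sp² and brings one electron to the p orbital — every position has a p orbital, so the cyclic π system is continuous.
π-electron count: 3 × 2 = 6 from the 3 double-bond units.
This is benzene.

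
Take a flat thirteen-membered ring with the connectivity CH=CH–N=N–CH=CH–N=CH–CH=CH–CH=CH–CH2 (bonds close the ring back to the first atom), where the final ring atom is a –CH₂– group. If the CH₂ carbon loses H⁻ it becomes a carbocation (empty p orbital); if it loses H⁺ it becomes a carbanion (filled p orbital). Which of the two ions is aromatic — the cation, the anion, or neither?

In either ion the ring is fully conjugated: every atom, including the new sp² carbon, supplies a p orbital.
Cation: 6 × 2 + 0 = 12 π electrons → 4(3), antiaromatic.
Anion: 6 × 2 + 2 = 14 π electrons → 4(3)+2, aromatic.

The anion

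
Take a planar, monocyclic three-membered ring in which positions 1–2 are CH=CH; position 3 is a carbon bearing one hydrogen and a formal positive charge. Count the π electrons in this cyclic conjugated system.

All ring atoms are sp² and supply a p orbital to the ring (each doubly-bonded ring atom is sp² with one p-orbital electron; the carbocation has an empty p orbital); the conjugation is uninterrupted.
Tallying contributions gives 1 × 2 = 2 from the double-bond unit + 0 from the CH(+) atom = 2.

2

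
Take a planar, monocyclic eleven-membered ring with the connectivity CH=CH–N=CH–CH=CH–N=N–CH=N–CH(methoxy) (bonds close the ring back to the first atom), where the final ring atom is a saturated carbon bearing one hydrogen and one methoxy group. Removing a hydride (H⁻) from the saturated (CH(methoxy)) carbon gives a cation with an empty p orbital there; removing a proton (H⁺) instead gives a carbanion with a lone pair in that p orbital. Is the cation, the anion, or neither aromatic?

In both ions every ring atom is sp² and contributes a p orbital, so both rings are fully conjugated.
Cation: 5 × 2 + 0 = 10 π electrons → 4(2)+2, aromatic.
Anion: 5 × 2 + 2 = 12 π electrons → 4(3), antiaromatic.

The cation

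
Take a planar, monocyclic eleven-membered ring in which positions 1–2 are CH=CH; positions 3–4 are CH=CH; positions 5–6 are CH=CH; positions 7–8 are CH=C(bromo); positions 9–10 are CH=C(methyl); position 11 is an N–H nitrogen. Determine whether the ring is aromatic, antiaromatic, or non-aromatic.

Antiaromatic

The p orbitals form a continuous loop: the double-bond atoms are sp², each contributing one p electron; the pyrrole-type nitrogen donates its lone pair from the p orbital. The ring is fully conjugated.
Adding the contributions, 5 × 2 = 10 from the double-bond units + 2 from the NH atom = 12.
With 12 = 4·3 π electrons, Hückel's rule classifies the planar ring as antiaromatic.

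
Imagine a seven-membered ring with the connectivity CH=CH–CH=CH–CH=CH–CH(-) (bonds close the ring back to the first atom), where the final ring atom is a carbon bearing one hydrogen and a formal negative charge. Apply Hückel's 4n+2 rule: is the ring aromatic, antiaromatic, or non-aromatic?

All ring atoms are sp² and supply a p orbital to the ring (every atom in a ring double bond is sp² and brings one electron to the p orbital; the carbanion's lone pair occupies the p orbital); the conjugation is uninterrupted.
Counting π electrons: 3 × 2 = 6 from the double-bond units + 2 from the CH(-) atom = 8.
8 is a 4n count (n = 2), so the planar conjugated ring is antiaromatic.
This is the cycloheptatrienyl anion.

Antiaromatic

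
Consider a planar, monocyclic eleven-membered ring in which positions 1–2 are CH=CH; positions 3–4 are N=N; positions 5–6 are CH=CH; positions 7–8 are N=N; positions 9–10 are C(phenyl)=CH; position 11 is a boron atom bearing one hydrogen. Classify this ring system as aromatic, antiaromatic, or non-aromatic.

Check conjugation: each doubly-bonded ring atom is sp² with one p-orbital electron; each sp² =N– keeps its lone pair in-plane and puts one electron into the π system; the boron has an empty p orbital — every position has a p orbital, so the cyclic π system is continuous.
π-electron count: 5 × 2 = 10 from the double-bond units + 0 from the BH atom = 10.
10 = 4(2) + 2, which satisfies Hückel's 4n+2 rule.

Aromatic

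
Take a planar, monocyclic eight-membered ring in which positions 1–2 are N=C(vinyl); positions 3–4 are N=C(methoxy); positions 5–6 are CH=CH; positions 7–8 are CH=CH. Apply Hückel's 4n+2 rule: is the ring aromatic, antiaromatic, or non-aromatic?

All ring atoms are sp² and supply a p orbital to the ring (every atom in a ring double bond is sp² and brings one electron to the p orbital; each =N– nitrogen is pyridine-type (lone pair in the sp² plane, one electron in the p orbital)); the conjugation is uninterrupted.
Tallying contributions gives 4 × 2 = 8 from the 4 double-bond units.
8 is a 4n count (n = 2), so the planar conjugated ring is antiaromatic.

Antiaromatic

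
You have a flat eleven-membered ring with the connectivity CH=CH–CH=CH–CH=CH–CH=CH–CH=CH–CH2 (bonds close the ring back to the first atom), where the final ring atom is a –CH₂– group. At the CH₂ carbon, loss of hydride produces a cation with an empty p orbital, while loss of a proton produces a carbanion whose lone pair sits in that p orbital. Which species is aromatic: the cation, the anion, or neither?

In either ion the ring is fully conjugated: every atom, including the new sp² carbon, supplies a p orbital.
Cation: 5 × 2 + 0 = 10 π electrons → 4(2)+2, aromatic.
Anion: 5 × 2 + 2 = 12 π electrons → 4(3), antiaromatic.

The cation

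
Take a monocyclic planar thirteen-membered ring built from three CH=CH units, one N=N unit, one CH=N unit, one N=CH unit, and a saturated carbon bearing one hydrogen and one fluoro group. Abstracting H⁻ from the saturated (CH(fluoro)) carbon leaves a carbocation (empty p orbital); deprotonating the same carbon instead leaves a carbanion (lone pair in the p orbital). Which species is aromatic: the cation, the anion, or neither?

In both ions every ring atom is sp² and contributes a p orbital, so both rings are fully conjugated.
Cation: 6 × 2 + 0 = 12 π electrons → 4(3), antiaromatic.
Anion: 6 × 2 + 2 = 14 π electrons → 4(3)+2, aromatic.

The anion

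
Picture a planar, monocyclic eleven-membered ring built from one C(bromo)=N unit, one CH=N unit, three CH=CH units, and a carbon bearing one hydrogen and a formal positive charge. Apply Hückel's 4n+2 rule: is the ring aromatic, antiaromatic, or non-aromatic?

Aromatic

All ring atoms are sp² and supply a p orbital to the ring (each doubly-bonded ring atom is sp² with one p-orbital electron; each sp² =N– keeps its lone pair in-plane and puts one electron into the π system; the carbocation has an empty p orbital); the conjugation is uninterrupted.
Adding the contributions, 5 × 2 = 10 from the double-bond units + 0 from the CH(+) atom = 10.
10 = 4(2) + 2, which satisfies Hückel's 4n+2 rule.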